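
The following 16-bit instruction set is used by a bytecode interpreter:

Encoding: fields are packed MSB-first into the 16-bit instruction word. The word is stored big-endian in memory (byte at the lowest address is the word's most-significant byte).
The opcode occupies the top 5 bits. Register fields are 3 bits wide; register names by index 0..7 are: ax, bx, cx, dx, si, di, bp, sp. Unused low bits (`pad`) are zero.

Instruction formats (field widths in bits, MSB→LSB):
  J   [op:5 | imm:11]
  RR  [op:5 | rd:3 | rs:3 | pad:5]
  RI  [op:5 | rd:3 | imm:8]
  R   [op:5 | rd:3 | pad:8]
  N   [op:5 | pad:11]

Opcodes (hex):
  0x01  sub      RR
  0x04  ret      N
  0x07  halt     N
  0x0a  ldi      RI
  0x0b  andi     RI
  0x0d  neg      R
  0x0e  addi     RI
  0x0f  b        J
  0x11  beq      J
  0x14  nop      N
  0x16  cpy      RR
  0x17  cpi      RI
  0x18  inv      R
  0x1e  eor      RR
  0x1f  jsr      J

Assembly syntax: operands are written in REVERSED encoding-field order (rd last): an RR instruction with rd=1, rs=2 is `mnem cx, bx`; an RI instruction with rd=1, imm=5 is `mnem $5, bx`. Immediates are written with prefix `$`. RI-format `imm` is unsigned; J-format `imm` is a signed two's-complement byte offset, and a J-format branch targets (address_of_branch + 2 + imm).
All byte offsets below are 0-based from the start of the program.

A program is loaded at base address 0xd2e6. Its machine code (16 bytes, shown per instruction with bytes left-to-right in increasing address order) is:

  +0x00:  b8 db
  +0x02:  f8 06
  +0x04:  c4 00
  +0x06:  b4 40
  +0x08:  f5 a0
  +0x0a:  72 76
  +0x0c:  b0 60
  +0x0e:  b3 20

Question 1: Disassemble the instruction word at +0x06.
@+06  big-endian(b4 40) = 0xb440
  opcode bits[15:11]=0x16: cpy/RR
  [10:8] rd=4 = si
  [7:5] rs=2 = cx

cpy cx, si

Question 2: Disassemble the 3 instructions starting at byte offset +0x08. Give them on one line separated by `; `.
[08] f5 a0 → 0xf5a0
  op=0xf5a0>>11=0x1e ⇒ eor (RR)
  rd@[10:8]=0x5 ⇒ di
  rs@[7:5]=0x5 ⇒ di
[0a] 72 76 → 0x7276
  op=0x7276>>11=0xe ⇒ addi (RI)
  rd@[10:8]=0x2 ⇒ cx
  imm@[7:0]=0x76 ⇒ $118
[0c] b0 60 → 0xb060
  op=0xb060>>11=0x16 ⇒ cpy (RR)
  rd@[10:8]=0x0 ⇒ ax
  rs@[7:5]=0x3 ⇒ dx

eor di, di; addi $118, cx; cpy dx, ax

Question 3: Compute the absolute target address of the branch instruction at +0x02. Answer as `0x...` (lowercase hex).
0xd2f0

[02] f8 06 → 0xf806
  top 5b → 0x1f → jsr [J]
  imm@[10:0]=0x6 ⇒ $6
  target = base 0xd2e6 + off 0x02 + 2 + imm 6 = 0xd2f0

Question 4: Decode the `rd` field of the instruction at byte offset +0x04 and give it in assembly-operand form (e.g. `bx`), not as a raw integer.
[04] c4 00 → 0xc400
  top 5b → 0x18 → inv [R]
  rd@[10:8]=0x4 ⇒ si

si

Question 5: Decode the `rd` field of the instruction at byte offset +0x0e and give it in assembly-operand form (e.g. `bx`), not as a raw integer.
dx

[0e] b3 20 → 0xb320
  top 5b → 0x16 → cpy [RR]
  rd: (w>>8)&0x7=0x3 → dx
  rs: (w>>5)&0x7=0x1 → bx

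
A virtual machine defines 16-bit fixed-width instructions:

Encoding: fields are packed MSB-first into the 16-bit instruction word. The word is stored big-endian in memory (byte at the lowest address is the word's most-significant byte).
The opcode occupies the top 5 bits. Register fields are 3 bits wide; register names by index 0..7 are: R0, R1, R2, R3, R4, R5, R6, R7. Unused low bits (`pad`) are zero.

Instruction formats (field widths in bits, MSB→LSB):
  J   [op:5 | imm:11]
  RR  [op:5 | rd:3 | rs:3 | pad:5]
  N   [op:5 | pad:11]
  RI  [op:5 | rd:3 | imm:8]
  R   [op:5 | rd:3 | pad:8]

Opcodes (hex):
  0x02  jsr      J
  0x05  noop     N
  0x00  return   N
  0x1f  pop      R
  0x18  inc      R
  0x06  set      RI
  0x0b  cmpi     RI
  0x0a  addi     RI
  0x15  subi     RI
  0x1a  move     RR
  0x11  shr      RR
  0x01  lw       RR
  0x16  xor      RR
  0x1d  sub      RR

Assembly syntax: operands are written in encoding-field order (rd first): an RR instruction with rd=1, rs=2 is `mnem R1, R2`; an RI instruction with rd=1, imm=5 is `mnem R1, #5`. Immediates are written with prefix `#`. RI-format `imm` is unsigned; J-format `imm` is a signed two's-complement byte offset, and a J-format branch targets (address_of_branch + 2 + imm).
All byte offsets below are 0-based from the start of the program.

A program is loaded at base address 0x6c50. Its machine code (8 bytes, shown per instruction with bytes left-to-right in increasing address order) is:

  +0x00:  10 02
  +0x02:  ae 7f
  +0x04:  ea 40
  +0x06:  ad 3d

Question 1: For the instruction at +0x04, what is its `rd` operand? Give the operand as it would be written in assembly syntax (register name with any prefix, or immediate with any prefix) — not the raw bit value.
+0x04: ea 40 ⇒ word 0xea40 (big)
  op=0xea40>>11=0x1d ⇒ sub (RR)
  rd@[10:8]=0x2 ⇒ R2
  rs@[7:5]=0x2 ⇒ R2

R2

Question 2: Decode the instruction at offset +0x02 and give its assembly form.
+0x02: ae 7f ⇒ word 0xae7f (big)
  op=0xae7f>>11=0x15 ⇒ subi (RI)
  rd: (w>>8)&0x7=0x6 → R6
  imm: (w>>0)&0xff=0x7f → #127

subi R6, #127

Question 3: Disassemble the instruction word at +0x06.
subi R5, #61

[06] ad 3d → 0xad3d
  top 5b → 0x15 → subi [RI]
  rd: (w>>8)&0x7=0x5 → R5
  imm: (w>>0)&0xff=0x3d → #61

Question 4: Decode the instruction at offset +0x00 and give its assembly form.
jsr #2

@+00  big-endian(10 02) = 0x1002
  op=0x1002>>11=0x2 ⇒ jsr (J)
  [10:0] imm=2 = #2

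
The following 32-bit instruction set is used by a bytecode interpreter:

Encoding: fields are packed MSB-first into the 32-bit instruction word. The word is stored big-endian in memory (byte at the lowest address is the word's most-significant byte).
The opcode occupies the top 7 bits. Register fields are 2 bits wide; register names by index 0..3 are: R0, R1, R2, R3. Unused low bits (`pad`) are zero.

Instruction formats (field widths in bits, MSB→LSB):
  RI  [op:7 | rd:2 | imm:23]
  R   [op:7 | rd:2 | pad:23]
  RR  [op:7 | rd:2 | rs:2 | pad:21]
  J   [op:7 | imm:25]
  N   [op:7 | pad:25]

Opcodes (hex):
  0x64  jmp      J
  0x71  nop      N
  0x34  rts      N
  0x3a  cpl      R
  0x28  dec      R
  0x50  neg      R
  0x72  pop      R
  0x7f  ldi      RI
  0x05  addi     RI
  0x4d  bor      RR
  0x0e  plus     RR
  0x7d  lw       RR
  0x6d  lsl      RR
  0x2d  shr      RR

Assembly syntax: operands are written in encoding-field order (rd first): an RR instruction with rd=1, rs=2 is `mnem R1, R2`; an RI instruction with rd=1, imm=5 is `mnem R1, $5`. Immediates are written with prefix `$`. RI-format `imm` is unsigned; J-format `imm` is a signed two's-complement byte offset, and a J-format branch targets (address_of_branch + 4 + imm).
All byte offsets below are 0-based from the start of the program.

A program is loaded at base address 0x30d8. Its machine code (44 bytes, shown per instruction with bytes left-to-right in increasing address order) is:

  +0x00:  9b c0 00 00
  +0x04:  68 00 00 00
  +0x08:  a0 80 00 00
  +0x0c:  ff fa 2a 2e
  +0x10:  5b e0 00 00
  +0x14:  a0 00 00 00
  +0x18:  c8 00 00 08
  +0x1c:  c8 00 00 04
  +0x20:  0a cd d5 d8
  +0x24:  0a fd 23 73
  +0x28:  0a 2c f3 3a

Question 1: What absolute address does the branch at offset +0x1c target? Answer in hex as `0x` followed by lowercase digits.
off 0x1c: read c8 00 00 04 as big → 0xc8000004
  opcode bits[31:25]=0x64: jmp/J
  imm@[24:0]=0x4 ⇒ $4
  target = base 0x30d8 + off 0x1c + 4 + imm 4 = 0x30fc

0x30fc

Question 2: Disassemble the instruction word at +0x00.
@+00  big-endian(9b c0 00 00) = 0x9bc00000
  top 7b → 0x4d → bor [RR]
  rd@[24:23]=0x3 ⇒ R3
  rs@[22:21]=0x2 ⇒ R2

bor R3, R2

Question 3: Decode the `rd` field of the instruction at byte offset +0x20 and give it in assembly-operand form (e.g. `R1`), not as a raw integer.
off 0x20: read 0a cd d5 d8 as big → 0x0acdd5d8
  top 7b → 0x5 → addi [RI]
  [24:23] rd=1 = R1
  [22:0] imm=5101016 = $5101016

R1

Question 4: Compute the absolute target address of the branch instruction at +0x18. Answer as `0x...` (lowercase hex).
off 0x18: read c8 00 00 08 as big → 0xc8000008
  opcode bits[31:25]=0x64: jmp/J
  imm: (w>>0)&0x1ffffff=0x8 → $8
  target = base 0x30d8 + off 0x18 + 4 + imm 8 = 0x30fc

0x30fc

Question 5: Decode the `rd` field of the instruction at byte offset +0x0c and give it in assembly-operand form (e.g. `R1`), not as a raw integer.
R3

off 0x0c: read ff fa 2a 2e as big → 0xfffa2a2e
  top 7b → 0x7f → ldi [RI]
  rd: (w>>23)&0x3=0x3 → R3
  imm: (w>>0)&0x7fffff=0x7a2a2e → $8006190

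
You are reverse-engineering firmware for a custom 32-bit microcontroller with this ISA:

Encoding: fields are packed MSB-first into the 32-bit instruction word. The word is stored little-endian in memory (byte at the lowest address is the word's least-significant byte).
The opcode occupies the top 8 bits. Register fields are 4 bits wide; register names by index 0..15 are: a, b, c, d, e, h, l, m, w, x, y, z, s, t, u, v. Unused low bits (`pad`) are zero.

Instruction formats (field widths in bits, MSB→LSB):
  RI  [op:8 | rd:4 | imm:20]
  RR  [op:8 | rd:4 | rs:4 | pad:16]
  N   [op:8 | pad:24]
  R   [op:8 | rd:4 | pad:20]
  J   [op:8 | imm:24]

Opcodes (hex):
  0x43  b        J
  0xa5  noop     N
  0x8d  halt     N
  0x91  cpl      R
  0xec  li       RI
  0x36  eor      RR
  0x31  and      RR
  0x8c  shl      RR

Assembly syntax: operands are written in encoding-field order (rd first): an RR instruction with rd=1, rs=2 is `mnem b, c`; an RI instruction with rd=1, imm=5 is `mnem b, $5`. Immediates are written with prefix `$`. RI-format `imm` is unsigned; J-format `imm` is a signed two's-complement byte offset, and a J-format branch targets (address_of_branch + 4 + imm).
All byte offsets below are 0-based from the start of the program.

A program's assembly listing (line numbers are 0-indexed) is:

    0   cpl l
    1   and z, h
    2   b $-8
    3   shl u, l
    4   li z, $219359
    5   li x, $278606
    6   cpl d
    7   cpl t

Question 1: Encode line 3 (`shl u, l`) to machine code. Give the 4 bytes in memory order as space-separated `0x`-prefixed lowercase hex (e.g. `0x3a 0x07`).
L3: shl op=0x8c:8|rd=14:4|rs=6:4|pad=0:16 ⇒ 0x8ce60000 ⇒ little 00 00 e6 8c

0x00 0x00 0xe6 0x8c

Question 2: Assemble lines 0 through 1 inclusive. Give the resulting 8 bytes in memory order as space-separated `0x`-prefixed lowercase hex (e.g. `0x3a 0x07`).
0x00 0x00 0x60 0x91 0x00 0x00 0xb5 0x31

0. cpl fields op=0x91:8|rd=6:4|pad=0:20 → word 91600000h → 00 00 60 91
1. and fields op=0x31:8|rd=11:4|rs=5:4|pad=0:16 → word 31b50000h → 00 00 b5 31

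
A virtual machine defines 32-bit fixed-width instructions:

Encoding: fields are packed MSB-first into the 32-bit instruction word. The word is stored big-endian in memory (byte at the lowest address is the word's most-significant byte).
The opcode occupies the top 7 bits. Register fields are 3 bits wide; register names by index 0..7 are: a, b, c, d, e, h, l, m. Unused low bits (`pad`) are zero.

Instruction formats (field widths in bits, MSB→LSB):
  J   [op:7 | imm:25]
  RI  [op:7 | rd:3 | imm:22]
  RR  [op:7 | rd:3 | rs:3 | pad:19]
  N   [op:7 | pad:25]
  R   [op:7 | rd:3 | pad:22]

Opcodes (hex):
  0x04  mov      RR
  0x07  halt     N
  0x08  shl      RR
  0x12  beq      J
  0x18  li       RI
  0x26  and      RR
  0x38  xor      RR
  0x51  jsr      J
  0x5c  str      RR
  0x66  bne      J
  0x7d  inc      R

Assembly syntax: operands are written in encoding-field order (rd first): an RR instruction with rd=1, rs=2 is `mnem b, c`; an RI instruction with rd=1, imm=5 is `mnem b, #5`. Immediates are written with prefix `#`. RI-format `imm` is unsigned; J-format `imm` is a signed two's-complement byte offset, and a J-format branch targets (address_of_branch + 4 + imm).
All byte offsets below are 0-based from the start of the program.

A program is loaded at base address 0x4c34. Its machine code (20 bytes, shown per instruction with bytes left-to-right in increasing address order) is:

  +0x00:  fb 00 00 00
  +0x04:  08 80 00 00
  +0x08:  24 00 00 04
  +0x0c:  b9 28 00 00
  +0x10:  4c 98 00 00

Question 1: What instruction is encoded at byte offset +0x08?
[08] 24 00 00 04 → 0x24000004
  op=0x24000004>>25=0x12 ⇒ beq (J)
  imm: (w>>0)&0x1ffffff=0x4 → #4

beq #4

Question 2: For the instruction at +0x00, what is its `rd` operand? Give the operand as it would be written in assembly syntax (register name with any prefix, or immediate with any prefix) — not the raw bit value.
e

off 0x00: read fb 00 00 00 as big → 0xfb000000
  op=0xfb000000>>25=0x7d ⇒ inc (R)
  rd: (w>>22)&0x7=0x4 → e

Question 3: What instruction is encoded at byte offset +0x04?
@+04  big-endian(08 80 00 00) = 0x08800000
  opcode bits[31:25]=0x4: mov/RR
  rd@[24:22]=0x2 ⇒ c
  rs@[21:19]=0x0 ⇒ a

mov c, a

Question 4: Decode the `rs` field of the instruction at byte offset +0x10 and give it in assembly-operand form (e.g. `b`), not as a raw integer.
d

off 0x10: read 4c 98 00 00 as big → 0x4c980000
  op=0x4c980000>>25=0x26 ⇒ and (RR)
  rd: (w>>22)&0x7=0x2 → c
  rs: (w>>19)&0x7=0x3 → d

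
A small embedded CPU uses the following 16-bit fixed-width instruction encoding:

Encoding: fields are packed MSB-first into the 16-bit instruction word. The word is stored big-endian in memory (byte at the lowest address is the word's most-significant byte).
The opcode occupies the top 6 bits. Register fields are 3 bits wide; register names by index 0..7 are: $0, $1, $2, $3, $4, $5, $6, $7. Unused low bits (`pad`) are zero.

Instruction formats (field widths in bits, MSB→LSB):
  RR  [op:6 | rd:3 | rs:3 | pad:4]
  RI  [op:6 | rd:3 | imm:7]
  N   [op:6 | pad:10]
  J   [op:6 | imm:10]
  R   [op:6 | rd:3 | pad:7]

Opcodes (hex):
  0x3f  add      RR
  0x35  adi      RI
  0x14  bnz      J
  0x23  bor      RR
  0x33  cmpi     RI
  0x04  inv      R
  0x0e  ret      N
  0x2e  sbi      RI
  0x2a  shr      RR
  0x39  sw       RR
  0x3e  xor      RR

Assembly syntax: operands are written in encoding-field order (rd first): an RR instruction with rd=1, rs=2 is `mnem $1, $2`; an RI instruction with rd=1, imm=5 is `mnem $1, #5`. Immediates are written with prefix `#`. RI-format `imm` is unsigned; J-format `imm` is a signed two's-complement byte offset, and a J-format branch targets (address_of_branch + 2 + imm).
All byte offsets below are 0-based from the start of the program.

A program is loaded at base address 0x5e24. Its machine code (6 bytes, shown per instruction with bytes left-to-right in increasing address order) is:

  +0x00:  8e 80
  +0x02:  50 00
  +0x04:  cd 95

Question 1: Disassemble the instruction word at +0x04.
+0x04: cd 95 ⇒ word 0xcd95 (big)
  op=0xcd95>>10=0x33 ⇒ cmpi (RI)
  rd: (w>>7)&0x7=0x3 → $3
  imm: (w>>0)&0x7f=0x15 → #21

cmpi $3, #21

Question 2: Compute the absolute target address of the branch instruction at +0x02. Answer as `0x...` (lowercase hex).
@+02  big-endian(50 00) = 0x5000
  top 6b → 0x14 → bnz [J]
  imm: (w>>0)&0x3ff=0x0 → #0
  target = base 0x5e24 + off 0x02 + 2 + imm 0 = 0x5e28

0x5e28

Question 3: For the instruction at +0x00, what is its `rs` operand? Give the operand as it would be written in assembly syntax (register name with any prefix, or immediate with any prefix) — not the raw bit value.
$0

off 0x00: read 8e 80 as big → 0x8e80
  top 6b → 0x23 → bor [RR]
  [9:7] rd=5 = $5
  [6:4] rs=0 = $0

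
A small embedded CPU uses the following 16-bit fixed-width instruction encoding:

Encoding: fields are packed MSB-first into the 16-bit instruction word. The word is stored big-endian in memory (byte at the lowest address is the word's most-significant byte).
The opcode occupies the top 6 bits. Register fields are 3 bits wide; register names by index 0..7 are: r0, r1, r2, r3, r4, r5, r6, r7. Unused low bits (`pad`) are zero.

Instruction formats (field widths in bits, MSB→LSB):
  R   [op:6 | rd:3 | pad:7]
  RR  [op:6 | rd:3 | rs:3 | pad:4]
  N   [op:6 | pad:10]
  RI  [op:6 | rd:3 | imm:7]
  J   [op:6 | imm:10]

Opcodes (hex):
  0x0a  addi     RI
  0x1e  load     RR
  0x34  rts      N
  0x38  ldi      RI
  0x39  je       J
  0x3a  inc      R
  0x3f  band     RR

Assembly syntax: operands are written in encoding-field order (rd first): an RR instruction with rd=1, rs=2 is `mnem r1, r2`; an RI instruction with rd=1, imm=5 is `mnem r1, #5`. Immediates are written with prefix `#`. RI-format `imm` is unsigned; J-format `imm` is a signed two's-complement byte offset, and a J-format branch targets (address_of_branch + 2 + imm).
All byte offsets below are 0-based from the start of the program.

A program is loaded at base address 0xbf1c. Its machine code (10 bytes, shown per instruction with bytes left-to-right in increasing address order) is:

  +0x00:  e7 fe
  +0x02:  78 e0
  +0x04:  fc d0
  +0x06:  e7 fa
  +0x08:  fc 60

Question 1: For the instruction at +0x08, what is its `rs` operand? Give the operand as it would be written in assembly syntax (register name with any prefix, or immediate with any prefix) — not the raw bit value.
@+08  big-endian(fc 60) = 0xfc60
  top 6b → 0x3f → band [RR]
  rd@[9:7]=0x0 ⇒ r0
  rs@[6:4]=0x6 ⇒ r6

r6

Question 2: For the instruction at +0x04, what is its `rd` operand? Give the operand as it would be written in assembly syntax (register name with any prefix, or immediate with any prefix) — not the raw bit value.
r1

off 0x04: read fc d0 as big → 0xfcd0
  op=0xfcd0>>10=0x3f ⇒ band (RR)
  rd: (w>>7)&0x7=0x1 → r1
  rs: (w>>4)&0x7=0x5 → r5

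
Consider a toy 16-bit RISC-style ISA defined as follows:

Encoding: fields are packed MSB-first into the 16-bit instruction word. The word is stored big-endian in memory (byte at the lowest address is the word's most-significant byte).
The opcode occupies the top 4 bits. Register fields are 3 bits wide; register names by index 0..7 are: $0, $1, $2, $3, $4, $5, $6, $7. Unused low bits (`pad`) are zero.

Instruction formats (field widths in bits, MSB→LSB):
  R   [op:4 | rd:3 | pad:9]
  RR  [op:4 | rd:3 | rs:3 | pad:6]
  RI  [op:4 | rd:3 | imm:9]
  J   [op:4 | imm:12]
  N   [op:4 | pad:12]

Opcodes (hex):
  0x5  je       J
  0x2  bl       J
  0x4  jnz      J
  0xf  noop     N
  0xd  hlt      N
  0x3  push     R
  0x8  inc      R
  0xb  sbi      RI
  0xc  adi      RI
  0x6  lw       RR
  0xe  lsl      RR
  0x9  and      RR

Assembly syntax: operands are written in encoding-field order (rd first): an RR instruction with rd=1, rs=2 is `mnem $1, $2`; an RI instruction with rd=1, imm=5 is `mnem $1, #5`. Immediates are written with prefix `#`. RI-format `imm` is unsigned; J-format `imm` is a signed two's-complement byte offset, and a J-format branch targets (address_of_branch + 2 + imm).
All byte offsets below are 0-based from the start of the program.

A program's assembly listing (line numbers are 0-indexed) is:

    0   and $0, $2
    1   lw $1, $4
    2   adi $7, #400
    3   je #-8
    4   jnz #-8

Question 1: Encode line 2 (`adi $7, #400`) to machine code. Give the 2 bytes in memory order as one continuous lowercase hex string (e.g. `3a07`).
cf90

L2: adi op=0xc:4|rd=7:3|imm=400:9 ⇒ 0xcf90 ⇒ big cf 90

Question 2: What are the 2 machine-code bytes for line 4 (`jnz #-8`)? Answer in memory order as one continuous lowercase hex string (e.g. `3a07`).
line 4 (jnz): pack op=0x4:4|imm=-8:12 = 0x4ff8; big→ 4f f8

4ff8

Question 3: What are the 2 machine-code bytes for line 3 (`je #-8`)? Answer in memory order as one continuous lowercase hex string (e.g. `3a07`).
L3: je op=0x5:4|imm=-8:12 ⇒ 0x5ff8 ⇒ big 5f f8

5ff8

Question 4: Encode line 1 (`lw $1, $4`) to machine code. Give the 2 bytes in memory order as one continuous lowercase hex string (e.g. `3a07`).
6300

L1: lw op=0x6:4|rd=1:3|rs=4:3|pad=0:6 ⇒ 0x6300 ⇒ big 63 00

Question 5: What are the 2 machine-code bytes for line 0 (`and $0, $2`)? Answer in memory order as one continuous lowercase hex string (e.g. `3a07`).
L0: and op=0x9:4|rd=0:3|rs=2:3|pad=0:6 ⇒ 0x9080 ⇒ big 90 80

9080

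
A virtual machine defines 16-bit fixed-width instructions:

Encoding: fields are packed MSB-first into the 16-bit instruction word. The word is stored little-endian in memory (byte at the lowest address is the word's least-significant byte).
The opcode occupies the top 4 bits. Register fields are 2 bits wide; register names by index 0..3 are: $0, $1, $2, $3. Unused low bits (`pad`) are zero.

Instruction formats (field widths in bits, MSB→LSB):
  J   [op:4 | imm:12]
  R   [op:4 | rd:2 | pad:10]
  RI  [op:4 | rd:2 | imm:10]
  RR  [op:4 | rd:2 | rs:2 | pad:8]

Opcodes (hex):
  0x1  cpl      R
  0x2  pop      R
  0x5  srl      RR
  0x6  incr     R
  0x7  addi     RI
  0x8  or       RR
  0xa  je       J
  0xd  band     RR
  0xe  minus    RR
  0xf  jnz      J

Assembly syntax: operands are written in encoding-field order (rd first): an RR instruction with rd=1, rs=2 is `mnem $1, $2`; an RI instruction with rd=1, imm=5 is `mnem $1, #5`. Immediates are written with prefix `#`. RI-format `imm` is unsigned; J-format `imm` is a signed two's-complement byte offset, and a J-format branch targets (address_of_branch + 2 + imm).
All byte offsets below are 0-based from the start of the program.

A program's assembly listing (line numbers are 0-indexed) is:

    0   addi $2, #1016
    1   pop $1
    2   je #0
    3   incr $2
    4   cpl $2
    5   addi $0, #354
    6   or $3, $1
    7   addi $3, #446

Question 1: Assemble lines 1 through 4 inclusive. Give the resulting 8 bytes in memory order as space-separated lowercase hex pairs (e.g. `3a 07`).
00 24 00 a0 00 68 00 18

line 1 (pop): pack op=0x2:4|rd=1:2|pad=0:10 = 0x2400; little→ 00 24
line 2 (je): pack op=0xa:4|imm=0:12 = 0xa000; little→ 00 a0
line 3 (incr): pack op=0x6:4|rd=2:2|pad=0:10 = 0x6800; little→ 00 68
line 4 (cpl): pack op=0x1:4|rd=2:2|pad=0:10 = 0x1800; little→ 00 18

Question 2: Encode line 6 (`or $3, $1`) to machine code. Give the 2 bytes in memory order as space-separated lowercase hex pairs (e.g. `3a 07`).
L6: or op=0x8:4|rd=3:2|rs=1:2|pad=0:8 ⇒ 0x8d00 ⇒ little 00 8d

00 8d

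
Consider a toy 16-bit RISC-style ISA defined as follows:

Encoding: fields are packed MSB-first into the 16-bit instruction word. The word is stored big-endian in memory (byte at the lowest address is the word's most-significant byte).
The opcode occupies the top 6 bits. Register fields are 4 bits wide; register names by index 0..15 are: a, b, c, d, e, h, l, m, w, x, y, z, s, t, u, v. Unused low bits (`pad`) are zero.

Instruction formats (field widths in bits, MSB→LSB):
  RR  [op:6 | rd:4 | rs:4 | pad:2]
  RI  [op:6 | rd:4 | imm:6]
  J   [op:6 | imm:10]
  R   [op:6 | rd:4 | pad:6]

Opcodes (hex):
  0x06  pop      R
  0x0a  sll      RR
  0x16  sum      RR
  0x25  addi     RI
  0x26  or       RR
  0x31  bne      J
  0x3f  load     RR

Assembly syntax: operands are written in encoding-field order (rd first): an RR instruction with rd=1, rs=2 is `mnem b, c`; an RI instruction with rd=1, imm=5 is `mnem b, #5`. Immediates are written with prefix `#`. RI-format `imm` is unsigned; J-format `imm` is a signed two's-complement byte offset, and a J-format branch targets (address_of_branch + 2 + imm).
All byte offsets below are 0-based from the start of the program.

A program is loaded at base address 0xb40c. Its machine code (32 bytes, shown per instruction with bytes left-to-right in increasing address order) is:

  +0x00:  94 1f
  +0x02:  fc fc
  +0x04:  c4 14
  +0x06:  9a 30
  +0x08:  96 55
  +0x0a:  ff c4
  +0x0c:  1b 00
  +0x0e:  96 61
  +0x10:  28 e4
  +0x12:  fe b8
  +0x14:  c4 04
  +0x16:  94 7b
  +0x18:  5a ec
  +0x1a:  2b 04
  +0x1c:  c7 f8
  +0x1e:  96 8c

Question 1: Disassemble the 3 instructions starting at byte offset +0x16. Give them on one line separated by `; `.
@+16  big-endian(94 7b) = 0x947b
  op=0x947b>>10=0x25 ⇒ addi (RI)
  rd: (w>>6)&0xf=0x1 → b
  imm: (w>>0)&0x3f=0x3b → #59
@+18  big-endian(5a ec) = 0x5aec
  op=0x5aec>>10=0x16 ⇒ sum (RR)
  rd: (w>>6)&0xf=0xb → z
  rs: (w>>2)&0xf=0xb → z
@+1a  big-endian(2b 04) = 0x2b04
  op=0x2b04>>10=0xa ⇒ sll (RR)
  rd: (w>>6)&0xf=0xc → s
  rs: (w>>2)&0xf=0x1 → b

addi b, #59; sum z, z; sll s, b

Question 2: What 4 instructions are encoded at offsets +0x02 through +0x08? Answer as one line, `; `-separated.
load d, v; bne #20; or w, s; addi x, #21

off 0x02: read fc fc as big → 0xfcfc
  opcode bits[15:10]=0x3f: load/RR
  rd@[9:6]=0x3 ⇒ d
  rs@[5:2]=0xf ⇒ v
off 0x04: read c4 14 as big → 0xc414
  opcode bits[15:10]=0x31: bne/J
  imm@[9:0]=0x14 ⇒ #20
off 0x06: read 9a 30 as big → 0x9a30
  opcode bits[15:10]=0x26: or/RR
  rd@[9:6]=0x8 ⇒ w
  rs@[5:2]=0xc ⇒ s
off 0x08: read 96 55 as big → 0x9655
  opcode bits[15:10]=0x25: addi/RI
  rd@[9:6]=0x9 ⇒ x
  imm@[5:0]=0x15 ⇒ #21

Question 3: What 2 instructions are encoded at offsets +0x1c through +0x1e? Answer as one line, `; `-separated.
bne #-8; addi y, #12

+0x1c: c7 f8 ⇒ word 0xc7f8 (big)
  opcode bits[15:10]=0x31: bne/J
  imm@[9:0]=0x3f8 (s10→-8) ⇒ #-8
+0x1e: 96 8c ⇒ word 0x968c (big)
  opcode bits[15:10]=0x25: addi/RI
  rd@[9:6]=0xa ⇒ y
  imm@[5:0]=0xc ⇒ #12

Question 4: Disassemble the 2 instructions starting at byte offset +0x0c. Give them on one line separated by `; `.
pop s; addi x, #33

@+0c  big-endian(1b 00) = 0x1b00
  top 6b → 0x6 → pop [R]
  rd@[9:6]=0xc ⇒ s
@+0e  big-endian(96 61) = 0x9661
  top 6b → 0x25 → addi [RI]
  rd@[9:6]=0x9 ⇒ x
  imm@[5:0]=0x21 ⇒ #33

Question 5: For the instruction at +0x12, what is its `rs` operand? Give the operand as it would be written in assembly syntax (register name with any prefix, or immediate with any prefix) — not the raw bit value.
u

[12] fe b8 → 0xfeb8
  top 6b → 0x3f → load [RR]
  rd: (w>>6)&0xf=0xa → y
  rs: (w>>2)&0xf=0xe → u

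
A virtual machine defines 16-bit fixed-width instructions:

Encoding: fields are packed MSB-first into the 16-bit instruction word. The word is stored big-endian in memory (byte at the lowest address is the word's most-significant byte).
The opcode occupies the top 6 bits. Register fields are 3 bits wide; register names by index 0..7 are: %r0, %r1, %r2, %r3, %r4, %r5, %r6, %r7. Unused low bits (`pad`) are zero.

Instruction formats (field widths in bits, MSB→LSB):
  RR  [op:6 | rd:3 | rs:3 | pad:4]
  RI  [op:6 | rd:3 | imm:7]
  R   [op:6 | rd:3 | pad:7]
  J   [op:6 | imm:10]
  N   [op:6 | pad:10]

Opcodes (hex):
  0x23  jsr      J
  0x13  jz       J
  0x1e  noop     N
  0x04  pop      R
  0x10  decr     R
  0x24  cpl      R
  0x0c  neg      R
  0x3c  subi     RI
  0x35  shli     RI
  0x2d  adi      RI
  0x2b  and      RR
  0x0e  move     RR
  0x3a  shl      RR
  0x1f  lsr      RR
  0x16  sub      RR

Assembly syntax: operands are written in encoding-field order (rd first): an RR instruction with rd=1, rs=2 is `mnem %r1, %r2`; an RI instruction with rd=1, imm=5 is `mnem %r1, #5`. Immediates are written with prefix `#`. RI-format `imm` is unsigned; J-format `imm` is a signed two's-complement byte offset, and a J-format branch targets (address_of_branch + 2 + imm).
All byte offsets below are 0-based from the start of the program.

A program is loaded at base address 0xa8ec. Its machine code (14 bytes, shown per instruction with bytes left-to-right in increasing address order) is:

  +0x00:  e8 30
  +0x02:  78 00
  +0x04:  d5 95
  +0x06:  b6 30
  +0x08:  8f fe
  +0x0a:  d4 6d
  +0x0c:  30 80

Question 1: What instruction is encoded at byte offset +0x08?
[08] 8f fe → 0x8ffe
  top 6b → 0x23 → jsr [J]
  imm: (w>>0)&0x3ff=0x3fe (s10→-2) → #-2

jsr #-2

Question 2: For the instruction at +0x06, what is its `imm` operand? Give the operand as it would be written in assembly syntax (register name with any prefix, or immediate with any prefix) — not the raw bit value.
off 0x06: read b6 30 as big → 0xb630
  top 6b → 0x2d → adi [RI]
  [9:7] rd=4 = %r4
  [6:0] imm=48 = #48

#48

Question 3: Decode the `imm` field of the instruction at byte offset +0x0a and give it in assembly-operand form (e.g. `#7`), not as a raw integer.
#109

off 0x0a: read d4 6d as big → 0xd46d
  opcode bits[15:10]=0x35: shli/RI
  [9:7] rd=0 = %r0
  [6:0] imm=109 = #109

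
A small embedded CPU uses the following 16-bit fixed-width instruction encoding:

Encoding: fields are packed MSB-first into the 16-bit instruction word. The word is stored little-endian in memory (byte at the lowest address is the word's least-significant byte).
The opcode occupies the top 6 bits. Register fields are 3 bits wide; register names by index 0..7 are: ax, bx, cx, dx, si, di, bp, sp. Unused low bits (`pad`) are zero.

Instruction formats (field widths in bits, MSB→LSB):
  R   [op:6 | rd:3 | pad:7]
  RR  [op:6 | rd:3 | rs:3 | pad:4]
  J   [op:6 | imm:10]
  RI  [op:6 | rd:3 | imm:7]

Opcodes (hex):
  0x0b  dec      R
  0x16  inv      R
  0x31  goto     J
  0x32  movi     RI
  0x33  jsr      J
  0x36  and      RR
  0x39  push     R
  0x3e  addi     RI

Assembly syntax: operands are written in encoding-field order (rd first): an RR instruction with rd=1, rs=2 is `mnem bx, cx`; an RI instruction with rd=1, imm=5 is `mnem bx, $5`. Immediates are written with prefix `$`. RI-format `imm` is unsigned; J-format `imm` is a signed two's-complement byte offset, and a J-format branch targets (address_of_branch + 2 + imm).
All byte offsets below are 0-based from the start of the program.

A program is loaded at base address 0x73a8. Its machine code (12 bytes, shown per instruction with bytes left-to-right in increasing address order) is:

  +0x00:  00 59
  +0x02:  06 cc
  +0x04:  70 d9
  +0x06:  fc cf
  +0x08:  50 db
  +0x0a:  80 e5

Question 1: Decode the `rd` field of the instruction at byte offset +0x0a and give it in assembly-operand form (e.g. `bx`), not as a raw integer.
dx

+0x0a: 80 e5 ⇒ word 0xe580 (little)
  opcode bits[15:10]=0x39: push/R
  [9:7] rd=3 = dx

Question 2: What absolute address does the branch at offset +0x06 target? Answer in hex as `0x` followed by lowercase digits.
0x73ac

+0x06: fc cf ⇒ word 0xcffc (little)
  opcode bits[15:10]=0x33: jsr/J
  imm: (w>>0)&0x3ff=0x3fc (s10→-4) → $-4
  target = base 0x73a8 + off 0x06 + 2 + imm -4 = 0x73ac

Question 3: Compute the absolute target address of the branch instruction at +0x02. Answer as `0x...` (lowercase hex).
0x73b2

@+02  little-endian(06 cc) = 0xcc06
  op=0xcc06>>10=0x33 ⇒ jsr (J)
  imm: (w>>0)&0x3ff=0x6 → $6
  target = base 0x73a8 + off 0x02 + 2 + imm 6 = 0x73b2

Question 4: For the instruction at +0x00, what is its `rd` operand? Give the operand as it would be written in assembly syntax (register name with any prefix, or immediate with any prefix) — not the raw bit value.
cx

[00] 00 59 → 0x5900
  top 6b → 0x16 → inv [R]
  rd: (w>>7)&0x7=0x2 → cx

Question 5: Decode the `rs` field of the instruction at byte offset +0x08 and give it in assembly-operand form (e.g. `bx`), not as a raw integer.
@+08  little-endian(50 db) = 0xdb50
  top 6b → 0x36 → and [RR]
  rd@[9:7]=0x6 ⇒ bp
  rs@[6:4]=0x5 ⇒ di

di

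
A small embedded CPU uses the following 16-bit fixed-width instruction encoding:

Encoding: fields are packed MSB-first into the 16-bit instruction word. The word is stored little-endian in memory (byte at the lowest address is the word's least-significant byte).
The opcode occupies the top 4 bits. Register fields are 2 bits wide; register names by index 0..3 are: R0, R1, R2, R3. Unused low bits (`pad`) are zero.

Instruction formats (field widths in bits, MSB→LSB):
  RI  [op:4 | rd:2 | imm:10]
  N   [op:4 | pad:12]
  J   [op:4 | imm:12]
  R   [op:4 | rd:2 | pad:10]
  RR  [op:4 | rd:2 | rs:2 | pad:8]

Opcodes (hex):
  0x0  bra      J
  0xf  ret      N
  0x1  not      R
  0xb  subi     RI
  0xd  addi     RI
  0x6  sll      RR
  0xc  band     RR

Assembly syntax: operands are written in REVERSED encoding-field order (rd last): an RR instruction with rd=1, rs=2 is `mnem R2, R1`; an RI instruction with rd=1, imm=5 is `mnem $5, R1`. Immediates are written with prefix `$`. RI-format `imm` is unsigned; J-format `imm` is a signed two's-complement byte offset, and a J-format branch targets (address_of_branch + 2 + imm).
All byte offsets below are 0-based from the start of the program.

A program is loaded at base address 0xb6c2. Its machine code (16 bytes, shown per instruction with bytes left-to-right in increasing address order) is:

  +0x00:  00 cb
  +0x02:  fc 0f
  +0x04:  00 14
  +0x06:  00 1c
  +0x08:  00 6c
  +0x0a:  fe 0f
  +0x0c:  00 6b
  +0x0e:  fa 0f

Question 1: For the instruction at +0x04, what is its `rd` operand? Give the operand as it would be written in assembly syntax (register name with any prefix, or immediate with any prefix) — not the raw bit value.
R1

+0x04: 00 14 ⇒ word 0x1400 (little)
  opcode bits[15:12]=0x1: not/R
  [11:10] rd=1 = R1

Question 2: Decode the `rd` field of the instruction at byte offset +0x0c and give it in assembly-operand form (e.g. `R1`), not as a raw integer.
off 0x0c: read 00 6b as little → 0x6b00
  op=0x6b00>>12=0x6 ⇒ sll (RR)
  [11:10] rd=2 = R2
  [9:8] rs=3 = R3

R2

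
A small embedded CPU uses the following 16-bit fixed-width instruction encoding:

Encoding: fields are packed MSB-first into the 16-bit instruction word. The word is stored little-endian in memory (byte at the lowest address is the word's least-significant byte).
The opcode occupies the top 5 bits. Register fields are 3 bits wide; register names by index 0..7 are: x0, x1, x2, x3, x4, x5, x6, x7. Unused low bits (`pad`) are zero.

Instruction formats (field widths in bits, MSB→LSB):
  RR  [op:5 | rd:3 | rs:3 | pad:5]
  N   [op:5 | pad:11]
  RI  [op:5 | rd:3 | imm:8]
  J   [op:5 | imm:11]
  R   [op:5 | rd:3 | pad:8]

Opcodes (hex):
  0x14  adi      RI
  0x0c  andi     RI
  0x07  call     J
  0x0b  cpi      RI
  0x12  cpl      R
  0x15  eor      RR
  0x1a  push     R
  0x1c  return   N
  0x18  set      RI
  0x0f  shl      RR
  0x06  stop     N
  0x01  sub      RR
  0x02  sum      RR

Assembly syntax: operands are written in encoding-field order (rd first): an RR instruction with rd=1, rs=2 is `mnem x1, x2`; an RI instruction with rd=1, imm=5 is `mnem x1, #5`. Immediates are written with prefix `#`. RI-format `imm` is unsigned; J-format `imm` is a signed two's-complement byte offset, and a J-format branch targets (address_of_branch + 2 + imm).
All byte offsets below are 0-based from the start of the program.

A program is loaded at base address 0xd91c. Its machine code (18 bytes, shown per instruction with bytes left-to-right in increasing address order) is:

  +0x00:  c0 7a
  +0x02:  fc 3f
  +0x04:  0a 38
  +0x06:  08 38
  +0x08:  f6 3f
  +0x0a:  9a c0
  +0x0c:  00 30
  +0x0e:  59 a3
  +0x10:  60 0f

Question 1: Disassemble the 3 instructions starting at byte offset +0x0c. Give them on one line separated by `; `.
+0x0c: 00 30 ⇒ word 0x3000 (little)
  op=0x3000>>11=0x6 ⇒ stop (N)
+0x0e: 59 a3 ⇒ word 0xa359 (little)
  op=0xa359>>11=0x14 ⇒ adi (RI)
  rd@[10:8]=0x3 ⇒ x3
  imm@[7:0]=0x59 ⇒ #89
+0x10: 60 0f ⇒ word 0x0f60 (little)
  op=0x0f60>>11=0x1 ⇒ sub (RR)
  rd@[10:8]=0x7 ⇒ x7
  rs@[7:5]=0x3 ⇒ x3

stop; adi x3, #89; sub x7, x3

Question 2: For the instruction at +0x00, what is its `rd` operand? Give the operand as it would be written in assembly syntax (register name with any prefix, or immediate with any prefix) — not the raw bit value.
x2

[00] c0 7a → 0x7ac0
  op=0x7ac0>>11=0xf ⇒ shl (RR)
  rd: (w>>8)&0x7=0x2 → x2
  rs: (w>>5)&0x7=0x6 → x6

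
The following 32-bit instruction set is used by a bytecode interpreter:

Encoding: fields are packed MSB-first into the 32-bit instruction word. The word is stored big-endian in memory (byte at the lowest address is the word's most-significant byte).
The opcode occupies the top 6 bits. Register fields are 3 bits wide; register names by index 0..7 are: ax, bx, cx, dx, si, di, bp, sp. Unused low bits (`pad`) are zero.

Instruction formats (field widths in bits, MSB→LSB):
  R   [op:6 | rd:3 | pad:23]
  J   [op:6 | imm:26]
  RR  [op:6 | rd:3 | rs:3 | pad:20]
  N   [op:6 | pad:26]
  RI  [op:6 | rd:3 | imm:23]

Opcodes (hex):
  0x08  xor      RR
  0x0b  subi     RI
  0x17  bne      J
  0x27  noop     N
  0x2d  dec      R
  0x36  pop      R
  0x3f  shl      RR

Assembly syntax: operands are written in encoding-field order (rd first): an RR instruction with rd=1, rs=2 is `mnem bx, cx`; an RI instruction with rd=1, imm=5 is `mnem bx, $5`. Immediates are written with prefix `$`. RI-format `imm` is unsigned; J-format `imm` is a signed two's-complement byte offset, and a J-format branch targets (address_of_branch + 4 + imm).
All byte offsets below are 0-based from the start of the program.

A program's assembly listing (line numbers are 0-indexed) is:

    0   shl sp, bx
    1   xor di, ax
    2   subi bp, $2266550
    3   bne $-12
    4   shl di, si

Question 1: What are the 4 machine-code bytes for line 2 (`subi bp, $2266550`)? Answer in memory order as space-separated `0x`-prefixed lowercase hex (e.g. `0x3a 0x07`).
2. subi fields op=0xb:6|rd=6:3|imm=2266550:23 → word 2f2295b6h → 2f 22 95 b6

0x2f 0x22 0x95 0xb6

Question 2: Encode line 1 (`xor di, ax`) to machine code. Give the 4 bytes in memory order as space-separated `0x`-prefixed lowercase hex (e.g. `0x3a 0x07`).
0x22 0x80 0x00 0x00

1. xor fields op=0x8:6|rd=5:3|rs=0:3|pad=0:20 → word 22800000h → 22 80 00 00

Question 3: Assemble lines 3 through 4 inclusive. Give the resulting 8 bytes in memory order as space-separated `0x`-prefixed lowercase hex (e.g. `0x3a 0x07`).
L3: bne op=0x17:6|imm=-12:26 ⇒ 0x5ffffff4 ⇒ big 5f ff ff f4
L4: shl op=0x3f:6|rd=5:3|rs=4:3|pad=0:20 ⇒ 0xfec00000 ⇒ big fe c0 00 00

0x5f 0xff 0xff 0xf4 0xfe 0xc0 0x00 0x00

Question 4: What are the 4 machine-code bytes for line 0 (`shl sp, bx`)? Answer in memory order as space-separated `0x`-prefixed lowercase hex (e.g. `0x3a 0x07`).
0xff 0x90 0x00 0x00

line 0 (shl): pack op=0x3f:6|rd=7:3|rs=1:3|pad=0:20 = 0xff900000; big→ ff 90 00 00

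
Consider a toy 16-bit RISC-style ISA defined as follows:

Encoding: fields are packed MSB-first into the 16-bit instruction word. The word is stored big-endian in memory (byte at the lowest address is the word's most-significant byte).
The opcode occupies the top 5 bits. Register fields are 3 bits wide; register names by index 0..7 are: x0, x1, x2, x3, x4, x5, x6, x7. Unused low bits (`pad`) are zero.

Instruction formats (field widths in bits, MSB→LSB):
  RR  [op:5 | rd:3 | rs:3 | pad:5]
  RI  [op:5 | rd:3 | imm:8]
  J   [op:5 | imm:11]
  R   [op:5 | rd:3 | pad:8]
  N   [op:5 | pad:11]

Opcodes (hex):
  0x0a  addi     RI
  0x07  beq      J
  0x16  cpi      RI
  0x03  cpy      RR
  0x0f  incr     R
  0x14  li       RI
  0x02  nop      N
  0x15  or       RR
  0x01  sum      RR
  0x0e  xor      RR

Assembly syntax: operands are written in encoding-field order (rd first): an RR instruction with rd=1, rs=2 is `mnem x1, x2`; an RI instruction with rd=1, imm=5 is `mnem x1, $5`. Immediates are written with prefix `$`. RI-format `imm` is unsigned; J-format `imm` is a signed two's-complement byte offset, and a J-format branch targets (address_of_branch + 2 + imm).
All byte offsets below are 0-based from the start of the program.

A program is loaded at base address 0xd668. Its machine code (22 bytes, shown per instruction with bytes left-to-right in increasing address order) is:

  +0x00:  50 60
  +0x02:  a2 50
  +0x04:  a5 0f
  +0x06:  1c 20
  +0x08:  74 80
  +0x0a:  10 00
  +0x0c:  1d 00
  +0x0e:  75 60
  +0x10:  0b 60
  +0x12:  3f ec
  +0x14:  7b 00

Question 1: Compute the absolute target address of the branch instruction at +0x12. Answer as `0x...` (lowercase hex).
0xd668

+0x12: 3f ec ⇒ word 0x3fec (big)
  opcode bits[15:11]=0x7: beq/J
  imm: (w>>0)&0x7ff=0x7ec (s11→-20) → $-20
  target = base 0xd668 + off 0x12 + 2 + imm -20 = 0xd668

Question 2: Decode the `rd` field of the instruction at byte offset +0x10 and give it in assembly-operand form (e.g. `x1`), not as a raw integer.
x3

+0x10: 0b 60 ⇒ word 0x0b60 (big)
  top 5b → 0x1 → sum [RR]
  [10:8] rd=3 = x3
  [7:5] rs=3 = x3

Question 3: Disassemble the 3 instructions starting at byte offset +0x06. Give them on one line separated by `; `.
cpy x4, x1; xor x4, x4; nop

@+06  big-endian(1c 20) = 0x1c20
  op=0x1c20>>11=0x3 ⇒ cpy (RR)
  rd@[10:8]=0x4 ⇒ x4
  rs@[7:5]=0x1 ⇒ x1
@+08  big-endian(74 80) = 0x7480
  op=0x7480>>11=0xe ⇒ xor (RR)
  rd@[10:8]=0x4 ⇒ x4
  rs@[7:5]=0x4 ⇒ x4
@+0a  big-endian(10 00) = 0x1000
  op=0x1000>>11=0x2 ⇒ nop (N)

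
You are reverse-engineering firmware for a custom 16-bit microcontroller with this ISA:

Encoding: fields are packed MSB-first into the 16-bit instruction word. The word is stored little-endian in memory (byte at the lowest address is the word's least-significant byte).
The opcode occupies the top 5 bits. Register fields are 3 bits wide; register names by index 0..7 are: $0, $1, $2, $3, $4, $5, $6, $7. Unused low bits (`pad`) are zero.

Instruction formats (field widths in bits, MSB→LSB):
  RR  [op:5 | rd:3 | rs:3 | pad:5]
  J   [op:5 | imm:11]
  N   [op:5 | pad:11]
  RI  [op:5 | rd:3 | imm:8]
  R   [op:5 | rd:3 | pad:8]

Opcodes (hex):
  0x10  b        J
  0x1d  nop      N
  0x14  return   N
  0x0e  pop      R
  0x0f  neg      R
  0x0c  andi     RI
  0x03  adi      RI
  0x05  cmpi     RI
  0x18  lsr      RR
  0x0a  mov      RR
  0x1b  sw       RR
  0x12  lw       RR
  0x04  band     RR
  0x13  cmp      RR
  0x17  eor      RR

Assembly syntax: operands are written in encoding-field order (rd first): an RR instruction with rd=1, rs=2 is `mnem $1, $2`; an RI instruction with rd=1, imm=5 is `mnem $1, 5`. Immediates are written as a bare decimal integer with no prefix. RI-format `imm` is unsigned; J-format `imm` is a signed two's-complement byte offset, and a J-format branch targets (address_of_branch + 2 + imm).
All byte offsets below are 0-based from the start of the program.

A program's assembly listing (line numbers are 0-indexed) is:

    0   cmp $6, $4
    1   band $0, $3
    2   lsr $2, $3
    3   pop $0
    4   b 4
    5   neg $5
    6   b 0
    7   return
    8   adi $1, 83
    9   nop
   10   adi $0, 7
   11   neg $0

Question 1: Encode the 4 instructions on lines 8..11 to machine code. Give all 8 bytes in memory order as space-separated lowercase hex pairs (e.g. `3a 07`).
8. adi fields op=0x3:5|rd=1:3|imm=83:8 → word 1953h → 53 19
9. nop fields op=0x1d:5|pad=0:11 → word e800h → 00 e8
10. adi fields op=0x3:5|rd=0:3|imm=7:8 → word 1807h → 07 18
11. neg fields op=0xf:5|rd=0:3|pad=0:8 → word 7800h → 00 78

53 19 00 e8 07 18 00 78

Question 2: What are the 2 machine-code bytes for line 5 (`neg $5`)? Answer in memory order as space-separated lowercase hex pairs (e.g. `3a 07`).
00 7d

line 5 (neg): pack op=0xf:5|rd=5:3|pad=0:8 = 0x7d00; little→ 00 7d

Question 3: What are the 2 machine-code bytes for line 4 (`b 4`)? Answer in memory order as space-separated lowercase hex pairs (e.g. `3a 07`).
04 80

4. b fields op=0x10:5|imm=4:11 → word 8004h → 04 80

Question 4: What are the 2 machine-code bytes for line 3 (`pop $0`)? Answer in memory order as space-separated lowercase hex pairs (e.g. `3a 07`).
00 70

line 3 (pop): pack op=0xe:5|rd=0:3|pad=0:8 = 0x7000; little→ 00 70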